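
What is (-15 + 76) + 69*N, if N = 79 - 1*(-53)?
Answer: 9169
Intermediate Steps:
N = 132 (N = 79 + 53 = 132)
(-15 + 76) + 69*N = (-15 + 76) + 69*132 = 61 + 9108 = 9169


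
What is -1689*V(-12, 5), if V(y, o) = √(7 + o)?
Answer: -3378*√3 ≈ -5850.9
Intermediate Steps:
-1689*V(-12, 5) = -1689*√(7 + 5) = -3378*√3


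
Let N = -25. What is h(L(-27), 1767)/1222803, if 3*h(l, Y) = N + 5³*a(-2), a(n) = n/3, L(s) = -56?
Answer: -325/11005227 ≈ -2.9531e-5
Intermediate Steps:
a(n) = n/3 (a(n) = n*(⅓) = n/3)
h(l, Y) = -325/9 (h(l, Y) = (-25 + 5³*((⅓)*(-2)))/3 = (-25 + 125*(-⅔))/3 = (-25 - 250/3)/3 = (⅓)*(-325/3) = -325/9)
h(L(-27), 1767)/1222803 = -325/9/1222803 = -325/9*1/1222803 = -325/11005227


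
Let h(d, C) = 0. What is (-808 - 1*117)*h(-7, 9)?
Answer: 0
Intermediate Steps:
(-808 - 1*117)*h(-7, 9) = (-808 - 1*117)*0 = (-808 - 117)*0 = -925*0 = 0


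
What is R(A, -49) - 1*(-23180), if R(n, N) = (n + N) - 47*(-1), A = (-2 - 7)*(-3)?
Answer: 23205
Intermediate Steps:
A = 27 (A = -9*(-3) = 27)
R(n, N) = 47 + N + n (R(n, N) = (N + n) + 47 = 47 + N + n)
R(A, -49) - 1*(-23180) = (47 - 49 + 27) - 1*(-23180) = 25 + 23180 = 23205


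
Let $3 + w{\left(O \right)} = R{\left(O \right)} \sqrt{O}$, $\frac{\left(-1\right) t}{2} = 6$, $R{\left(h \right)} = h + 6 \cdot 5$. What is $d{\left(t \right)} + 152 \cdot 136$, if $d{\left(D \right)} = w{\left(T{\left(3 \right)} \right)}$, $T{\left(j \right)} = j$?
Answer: $20669 + 33 \sqrt{3} \approx 20726.0$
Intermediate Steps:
$R{\left(h \right)} = 30 + h$ ($R{\left(h \right)} = h + 30 = 30 + h$)
$t = -12$ ($t = \left(-2\right) 6 = -12$)
$w{\left(O \right)} = -3 + \sqrt{O} \left(30 + O\right)$ ($w{\left(O \right)} = -3 + \left(30 + O\right) \sqrt{O} = -3 + \sqrt{O} \left(30 + O\right)$)
$d{\left(D \right)} = -3 + 33 \sqrt{3}$ ($d{\left(D \right)} = -3 + \sqrt{3} \left(30 + 3\right) = -3 + \sqrt{3} \cdot 33 = -3 + 33 \sqrt{3}$)
$d{\left(t \right)} + 152 \cdot 136 = \left(-3 + 33 \sqrt{3}\right) + 152 \cdot 136 = \left(-3 + 33 \sqrt{3}\right) + 20672 = 20669 + 33 \sqrt{3}$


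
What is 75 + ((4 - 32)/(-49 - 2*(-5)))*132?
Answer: 2207/13 ≈ 169.77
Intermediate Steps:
75 + ((4 - 32)/(-49 - 2*(-5)))*132 = 75 - 28/(-49 + 10)*132 = 75 - 28/(-39)*132 = 75 - 28*(-1/39)*132 = 75 + (28/39)*132 = 75 + 1232/13 = 2207/13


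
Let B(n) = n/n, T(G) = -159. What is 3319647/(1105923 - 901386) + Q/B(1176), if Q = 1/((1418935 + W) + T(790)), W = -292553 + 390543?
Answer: 1678375968713/103411589114 ≈ 16.230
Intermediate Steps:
W = 97990
B(n) = 1
Q = 1/1516766 (Q = 1/((1418935 + 97990) - 159) = 1/(1516925 - 159) = 1/1516766 ≈ 6.5930e-7)
3319647/(1105923 - 901386) + Q/B(1176) = 3319647/(1105923 - 901386) + (1/1516766)/1 = 3319647/204537 + (1/1516766)*1 = 3319647*(1/204537) + 1/1516766 = 1106549/68179 + 1/1516766 = 1678375968713/103411589114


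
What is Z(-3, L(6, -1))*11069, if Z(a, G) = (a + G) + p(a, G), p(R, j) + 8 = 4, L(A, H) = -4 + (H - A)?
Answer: -199242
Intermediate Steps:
L(A, H) = -4 + H - A
p(R, j) = -4 (p(R, j) = -8 + 4 = -4)
Z(a, G) = -4 + G + a (Z(a, G) = (a + G) - 4 = (G + a) - 4 = -4 + G + a)
Z(-3, L(6, -1))*11069 = (-4 + (-4 - 1 - 1*6) - 3)*11069 = (-4 + (-4 - 1 - 6) - 3)*11069 = (-4 - 11 - 3)*11069 = -18*11069 = -199242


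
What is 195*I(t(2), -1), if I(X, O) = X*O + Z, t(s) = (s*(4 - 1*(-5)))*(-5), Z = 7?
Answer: 18915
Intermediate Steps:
t(s) = -45*s (t(s) = (s*(4 + 5))*(-5) = (s*9)*(-5) = (9*s)*(-5) = -45*s)
I(X, O) = 7 + O*X (I(X, O) = X*O + 7 = O*X + 7 = 7 + O*X)
195*I(t(2), -1) = 195*(7 - (-45)*2) = 195*(7 - 1*(-90)) = 195*(7 + 90) = 195*97 = 18915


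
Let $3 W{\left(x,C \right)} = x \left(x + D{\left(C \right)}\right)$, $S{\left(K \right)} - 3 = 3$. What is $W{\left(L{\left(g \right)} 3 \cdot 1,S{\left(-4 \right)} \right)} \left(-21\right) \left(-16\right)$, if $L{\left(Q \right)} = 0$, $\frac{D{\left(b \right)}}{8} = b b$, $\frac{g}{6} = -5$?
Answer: $0$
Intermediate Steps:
$S{\left(K \right)} = 6$ ($S{\left(K \right)} = 3 + 3 = 6$)
$g = -30$ ($g = 6 \left(-5\right) = -30$)
$D{\left(b \right)} = 8 b^{2}$ ($D{\left(b \right)} = 8 b b = 8 b^{2}$)
$W{\left(x,C \right)} = \frac{x \left(x + 8 C^{2}\right)}{3}$
$W{\left(L{\left(g \right)} 3 \cdot 1,S{\left(-4 \right)} \right)} \left(-21\right) \left(-16\right) = \frac{0 \cdot 3 \cdot 1 \left(0 \cdot 3 \cdot 1 + 8 \cdot 6^{2}\right)}{3} \left(-21\right) \left(-16\right) = \frac{0 \cdot 3 \left(0 \cdot 3 + 8 \cdot 36\right)}{3} \left(-21\right) \left(-16\right) = \frac{1}{3} \cdot 0 \left(0 + 288\right) \left(-21\right) \left(-16\right) = \frac{1}{3} \cdot 0 \cdot 288 \left(-21\right) \left(-16\right) = 0 \left(-21\right) \left(-16\right) = 0 \left(-16\right) = 0$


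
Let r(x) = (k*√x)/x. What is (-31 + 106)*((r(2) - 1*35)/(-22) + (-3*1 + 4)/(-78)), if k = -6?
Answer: 16925/143 + 225*√2/22 ≈ 132.82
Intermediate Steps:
r(x) = -6/√x (r(x) = (-6*√x)/x = -6/√x)
(-31 + 106)*((r(2) - 1*35)/(-22) + (-3*1 + 4)/(-78)) = (-31 + 106)*((-3*√2 - 1*35)/(-22) + (-3*1 + 4)/(-78)) = 75*((-3*√2 - 35)*(-1/22) + (-3 + 4)*(-1/78)) = 75*((-3*√2 - 35)*(-1/22) + 1*(-1/78)) = 75*((-35 - 3*√2)*(-1/22) - 1/78) = 75*((35/22 + 3*√2/22) - 1/78) = 75*(677/429 + 3*√2/22) = 16925/143 + 225*√2/22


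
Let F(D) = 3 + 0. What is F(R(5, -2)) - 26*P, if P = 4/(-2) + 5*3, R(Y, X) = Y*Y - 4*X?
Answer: -335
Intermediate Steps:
R(Y, X) = Y**2 - 4*X
P = 13 (P = 4*(-1/2) + 15 = -2 + 15 = 13)
F(D) = 3
F(R(5, -2)) - 26*P = 3 - 26*13 = 3 - 338 = -335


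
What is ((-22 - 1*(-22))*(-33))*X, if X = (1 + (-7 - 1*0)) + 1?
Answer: 0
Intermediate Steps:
X = -5 (X = (1 + (-7 + 0)) + 1 = (1 - 7) + 1 = -6 + 1 = -5)
((-22 - 1*(-22))*(-33))*X = ((-22 - 1*(-22))*(-33))*(-5) = ((-22 + 22)*(-33))*(-5) = (0*(-33))*(-5) = 0*(-5) = 0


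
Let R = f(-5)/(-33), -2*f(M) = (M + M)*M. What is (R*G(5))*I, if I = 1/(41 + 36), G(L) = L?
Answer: 125/2541 ≈ 0.049193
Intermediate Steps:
f(M) = -M² (f(M) = -(M + M)*M/2 = -2*M*M/2 = -M²)
I = 1/77 ≈ 0.012987
R = 25/33 (R = -1*(-5)²/(-33) = -1*25*(-1/33) = -25*(-1/33) = 25/33 ≈ 0.75758)
(R*G(5))*I = ((25/33)*5)*(1/77) = (125/33)*(1/77) = 125/2541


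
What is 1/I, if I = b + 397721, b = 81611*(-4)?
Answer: 1/71277 ≈ 1.4030e-5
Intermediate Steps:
b = -326444
I = 71277 (I = -326444 + 397721 = 71277)
1/I = 1/71277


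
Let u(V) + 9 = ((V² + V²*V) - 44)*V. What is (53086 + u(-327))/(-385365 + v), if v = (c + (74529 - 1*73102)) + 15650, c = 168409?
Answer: -11398912723/199879 ≈ -57029.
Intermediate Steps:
v = 185486 (v = (168409 + (74529 - 1*73102)) + 15650 = (168409 + (74529 - 73102)) + 15650 = (168409 + 1427) + 15650 = 169836 + 15650 = 185486)
u(V) = -9 + V*(-44 + V² + V³) (u(V) = -9 + ((V² + V²*V) - 44)*V = -9 + ((V² + V³) - 44)*V = -9 + (-44 + V² + V³)*V = -9 + V*(-44 + V² + V³))
(53086 + u(-327))/(-385365 + v) = (53086 + (-9 + (-327)³ + (-327)⁴ - 44*(-327)))/(-385365 + 185486) = (53086 + (-9 - 34965783 + 11433811041 + 14388))/(-199879) = (53086 + 11398859637)*(-1/199879) = 11398912723*(-1/199879) = -11398912723/199879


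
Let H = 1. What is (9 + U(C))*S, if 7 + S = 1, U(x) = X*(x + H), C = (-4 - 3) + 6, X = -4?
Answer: -54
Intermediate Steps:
C = -1 (C = -7 + 6 = -1)
U(x) = -4 - 4*x (U(x) = -4*(x + 1) = -4*(1 + x) = -4 - 4*x)
S = -6 (S = -7 + 1 = -6)
(9 + U(C))*S = (9 + (-4 - 4*(-1)))*(-6) = (9 + (-4 + 4))*(-6) = (9 + 0)*(-6) = 9*(-6) = -54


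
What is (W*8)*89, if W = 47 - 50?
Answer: -2136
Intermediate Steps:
W = -3
(W*8)*89 = -3*8*89 = -24*89 = -2136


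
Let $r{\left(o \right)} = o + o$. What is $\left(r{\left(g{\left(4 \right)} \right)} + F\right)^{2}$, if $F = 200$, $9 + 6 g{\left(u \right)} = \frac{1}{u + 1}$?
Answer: $\frac{8737936}{225} \approx 38835.0$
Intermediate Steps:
$g{\left(u \right)} = - \frac{3}{2} + \frac{1}{6 \left(1 + u\right)}$ ($g{\left(u \right)} = - \frac{3}{2} + \frac{1}{6 \left(u + 1\right)} = - \frac{3}{2} + \frac{1}{6 \left(1 + u\right)}$)
$r{\left(o \right)} = 2 o$
$\left(r{\left(g{\left(4 \right)} \right)} + F\right)^{2} = \left(2 \frac{-8 - 36}{6 \left(1 + 4\right)} + 200\right)^{2} = \left(2 \frac{-8 - 36}{6 \cdot 5} + 200\right)^{2} = \left(2 \cdot \frac{1}{6} \cdot \frac{1}{5} \left(-44\right) + 200\right)^{2} = \left(2 \left(- \frac{22}{15}\right) + 200\right)^{2} = \left(- \frac{44}{15} + 200\right)^{2} = \left(\frac{2956}{15}\right)^{2} = \frac{8737936}{225}$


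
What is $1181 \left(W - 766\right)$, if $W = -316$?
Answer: $-1277842$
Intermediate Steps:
$1181 \left(W - 766\right) = 1181 \left(-316 - 766\right) = 1181 \left(-1082\right) = -1277842$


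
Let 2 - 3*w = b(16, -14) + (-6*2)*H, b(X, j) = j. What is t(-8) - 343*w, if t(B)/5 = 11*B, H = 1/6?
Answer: -2498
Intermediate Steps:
H = ⅙ (H = 1*(⅙) = ⅙ ≈ 0.16667)
t(B) = 55*B (t(B) = 5*(11*B) = 55*B)
w = 6 (w = ⅔ - (-14 - 6*2*(⅙))/3 = ⅔ - (-14 - 12*⅙)/3 = ⅔ - (-14 - 2)/3 = ⅔ - ⅓*(-16) = ⅔ + 16/3 = 6)
t(-8) - 343*w = 55*(-8) - 343*6 = -440 - 2058 = -2498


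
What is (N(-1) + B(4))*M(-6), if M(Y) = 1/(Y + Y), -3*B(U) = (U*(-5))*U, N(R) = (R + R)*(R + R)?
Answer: -23/9 ≈ -2.5556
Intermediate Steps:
N(R) = 4*R**2 (N(R) = (2*R)*(2*R) = 4*R**2)
B(U) = 5*U**2/3 (B(U) = -U*(-5)*U/3 = -(-5*U)*U/3 = -(-5)*U**2/3 = 5*U**2/3)
M(Y) = 1/(2*Y)
(N(-1) + B(4))*M(-6) = (4*(-1)**2 + (5/3)*4**2)*((1/2)/(-6)) = (4*1 + (5/3)*16)*((1/2)*(-1/6)) = (4 + 80/3)*(-1/12) = (92/3)*(-1/12) = -23/9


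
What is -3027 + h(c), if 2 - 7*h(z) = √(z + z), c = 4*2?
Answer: -21191/7 ≈ -3027.3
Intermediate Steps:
c = 8
h(z) = 2/7 - √2*√z/7 (h(z) = 2/7 - √(z + z)/7 = 2/7 - √2*√z/7)
-3027 + h(c) = -3027 + (2/7 - √2*√8/7) = -3027 + (2/7 - √2*2*√2/7) = -3027 + (2/7 - 4/7) = -3027 - 2/7 = -21191/7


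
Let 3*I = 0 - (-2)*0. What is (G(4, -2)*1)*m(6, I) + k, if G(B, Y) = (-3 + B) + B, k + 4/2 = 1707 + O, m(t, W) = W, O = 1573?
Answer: 3278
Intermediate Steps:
I = 0 (I = (0 - (-2)*0)/3 = (0 - 1*0)/3 = (0 + 0)/3 = (1/3)*0 = 0)
k = 3278 (k = -2 + (1707 + 1573) = -2 + 3280 = 3278)
G(B, Y) = -3 + 2*B
(G(4, -2)*1)*m(6, I) + k = ((-3 + 2*4)*1)*0 + 3278 = ((-3 + 8)*1)*0 + 3278 = (5*1)*0 + 3278 = 5*0 + 3278 = 0 + 3278 = 3278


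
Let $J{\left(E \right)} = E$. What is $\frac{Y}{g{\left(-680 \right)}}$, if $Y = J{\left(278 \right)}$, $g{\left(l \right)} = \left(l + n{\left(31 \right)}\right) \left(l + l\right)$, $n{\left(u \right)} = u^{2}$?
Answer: $- \frac{139}{191080} \approx -0.00072744$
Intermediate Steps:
$g{\left(l \right)} = 2 l \left(961 + l\right)$ ($g{\left(l \right)} = \left(l + 31^{2}\right) \left(l + l\right) = \left(l + 961\right) 2 l = \left(961 + l\right) 2 l = 2 l \left(961 + l\right)$)
$Y = 278$
$\frac{Y}{g{\left(-680 \right)}} = \frac{278}{2 \left(-680\right) \left(961 - 680\right)} = \frac{278}{2 \left(-680\right) 281} = \frac{278}{-382160} = 278 \left(- \frac{1}{382160}\right) = - \frac{139}{191080}$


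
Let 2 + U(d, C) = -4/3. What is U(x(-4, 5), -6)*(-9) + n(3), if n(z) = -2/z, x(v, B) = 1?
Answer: 88/3 ≈ 29.333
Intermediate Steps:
U(d, C) = -10/3 (U(d, C) = -2 - 4/3 = -10/3)
U(x(-4, 5), -6)*(-9) + n(3) = -10/3*(-9) - 2/3 = 30 - 2*1/3 = 30 - 2/3 = 88/3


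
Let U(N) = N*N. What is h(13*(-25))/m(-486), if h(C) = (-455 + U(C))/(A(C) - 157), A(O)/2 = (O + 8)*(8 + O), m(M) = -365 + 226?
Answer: -105170/27914119 ≈ -0.0037676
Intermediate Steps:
U(N) = N**2
m(M) = -139
A(O) = 2*(8 + O)**2 (A(O) = 2*((O + 8)*(8 + O)) = 2*((8 + O)*(8 + O)) = 2*(8 + O)**2)
h(C) = (-455 + C**2)/(-157 + 2*(8 + C)**2) (h(C) = (-455 + C**2)/(2*(8 + C)**2 - 157) = (-455 + C**2)/(-157 + 2*(8 + C)**2))
h(13*(-25))/m(-486) = ((-455 + (13*(-25))**2)/(-157 + 2*(8 + 13*(-25))**2))/(-139) = ((-455 + (-325)**2)/(-157 + 2*(8 - 325)**2))*(-1/139) = ((-455 + 105625)/(-157 + 2*(-317)**2))*(-1/139) = (105170/(-157 + 2*100489))*(-1/139) = (105170/(-157 + 200978))*(-1/139) = (105170/200821)*(-1/139) = -105170/27914119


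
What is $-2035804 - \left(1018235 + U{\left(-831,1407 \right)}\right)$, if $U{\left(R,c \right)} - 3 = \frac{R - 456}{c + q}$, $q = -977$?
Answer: $- \frac{1313236773}{430} \approx -3.054 \cdot 10^{6}$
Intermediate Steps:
$U{\left(R,c \right)} = 3 + \frac{-456 + R}{-977 + c}$ ($U{\left(R,c \right)} = 3 + \frac{R - 456}{c - 977} = 3 + \frac{-456 + R}{-977 + c}$)
$-2035804 - \left(1018235 + U{\left(-831,1407 \right)}\right) = -2035804 - \left(1018235 + \frac{-3387 - 831 + 3 \cdot 1407}{-977 + 1407}\right) = -2035804 - \left(1018235 + \frac{-3387 - 831 + 4221}{430}\right) = -2035804 - \left(1018235 + \frac{1}{430} \cdot 3\right) = -2035804 - \left(1018235 + \frac{3}{430}\right) = -2035804 - \frac{437841053}{430} = - \frac{1313236773}{430}$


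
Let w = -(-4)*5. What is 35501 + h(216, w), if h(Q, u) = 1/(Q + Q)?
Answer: 15336433/432 ≈ 35501.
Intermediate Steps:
w = 20 (w = -1*(-20) = 20)
h(Q, u) = 1/(2*Q)
35501 + h(216, w) = 35501 + (1/2)/216 = 35501 + (1/2)*(1/216) = 35501 + 1/432 = 15336433/432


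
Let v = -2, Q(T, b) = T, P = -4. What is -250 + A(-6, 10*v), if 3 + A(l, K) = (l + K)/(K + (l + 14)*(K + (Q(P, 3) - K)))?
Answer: -505/2 ≈ -252.50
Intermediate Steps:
A(l, K) = -3 + (K + l)/(-56 + K - 4*l) (A(l, K) = -3 + (l + K)/(K + (l + 14)*(K + (-4 - K))) = -3 + (K + l)/(K + (14 + l)*(-4)) = -3 + (K + l)/(K + (-56 - 4*l)) = -3 + (K + l)/(-56 + K - 4*l))
-250 + A(-6, 10*v) = -250 + (168 - 20*(-2) + 13*(-6))/(-56 + 10*(-2) - 4*(-6)) = -250 + (168 - 2*(-20) - 78)/(-56 - 20 + 24) = -250 + (168 + 40 - 78)/(-52) = -250 - 1/52*130 = -250 - 5/2 = -505/2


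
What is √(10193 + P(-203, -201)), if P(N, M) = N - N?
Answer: √10193 ≈ 100.96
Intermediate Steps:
P(N, M) = 0
√(10193 + P(-203, -201)) = √(10193 + 0) = √10193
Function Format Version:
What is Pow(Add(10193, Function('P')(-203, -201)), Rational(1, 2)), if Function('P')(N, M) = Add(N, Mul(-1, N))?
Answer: Pow(10193, Rational(1, 2)) ≈ 100.96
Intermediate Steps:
Function('P')(N, M) = 0
Pow(Add(10193, Function('P')(-203, -201)), Rational(1, 2)) = Pow(Add(10193, 0), Rational(1, 2)) = Pow(10193, Rational(1, 2))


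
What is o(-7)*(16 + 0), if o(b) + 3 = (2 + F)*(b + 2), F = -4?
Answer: 112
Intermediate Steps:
o(b) = -7 - 2*b (o(b) = -3 + (2 - 4)*(b + 2) = -3 - 2*(2 + b) = -3 + (-4 - 2*b) = -7 - 2*b)
o(-7)*(16 + 0) = (-7 - 2*(-7))*(16 + 0) = (-7 + 14)*16 = 7*16 = 112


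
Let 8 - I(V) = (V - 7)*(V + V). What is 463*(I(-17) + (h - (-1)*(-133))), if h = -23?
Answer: -446332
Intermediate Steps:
I(V) = 8 - 2*V*(-7 + V) (I(V) = 8 - (V - 7)*(V + V) = 8 - (-7 + V)*2*V = 8 - 2*V*(-7 + V))
463*(I(-17) + (h - (-1)*(-133))) = 463*((8 - 2*(-17)² + 14*(-17)) + (-23 - (-1)*(-133))) = 463*((8 - 2*289 - 238) + (-23 - 1*133)) = 463*((8 - 578 - 238) + (-23 - 133)) = 463*(-808 - 156) = 463*(-964) = -446332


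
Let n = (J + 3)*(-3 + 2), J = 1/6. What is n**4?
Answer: 130321/1296 ≈ 100.56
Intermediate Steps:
J = 1/6 ≈ 0.16667
n = -19/6 (n = (1/6 + 3)*(-3 + 2) = (19/6)*(-1) = -19/6 ≈ -3.1667)
n**4 = (-19/6)**4 = 130321/1296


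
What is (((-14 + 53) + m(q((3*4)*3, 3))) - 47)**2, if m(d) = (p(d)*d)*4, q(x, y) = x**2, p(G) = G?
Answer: 45137651023936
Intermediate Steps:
m(d) = 4*d**2 (m(d) = (d*d)*4 = d**2*4 = 4*d**2)
(((-14 + 53) + m(q((3*4)*3, 3))) - 47)**2 = (((-14 + 53) + 4*(((3*4)*3)**2)**2) - 47)**2 = ((39 + 4*((12*3)**2)**2) - 47)**2 = ((39 + 4*(36**2)**2) - 47)**2 = ((39 + 4*1296**2) - 47)**2 = ((39 + 4*1679616) - 47)**2 = ((39 + 6718464) - 47)**2 = (6718503 - 47)**2 = 6718456**2 = 45137651023936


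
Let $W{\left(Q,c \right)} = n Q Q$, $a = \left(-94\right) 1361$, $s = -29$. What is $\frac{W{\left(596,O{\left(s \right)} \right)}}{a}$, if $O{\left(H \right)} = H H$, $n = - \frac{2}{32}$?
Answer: $\frac{22201}{127934} \approx 0.17353$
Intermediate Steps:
$n = - \frac{1}{16}$ ($n = \left(-2\right) \frac{1}{32} = - \frac{1}{16} \approx -0.0625$)
$a = -127934$
$O{\left(H \right)} = H^{2}$
$W{\left(Q,c \right)} = - \frac{Q^{2}}{16}$ ($W{\left(Q,c \right)} = - \frac{Q Q}{16} = - \frac{Q^{2}}{16}$)
$\frac{W{\left(596,O{\left(s \right)} \right)}}{a} = \frac{\left(- \frac{1}{16}\right) 596^{2}}{-127934} = \left(- \frac{1}{16}\right) 355216 \left(- \frac{1}{127934}\right) = \left(-22201\right) \left(- \frac{1}{127934}\right) = \frac{22201}{127934}$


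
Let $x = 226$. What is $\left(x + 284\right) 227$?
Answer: $115770$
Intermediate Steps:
$\left(x + 284\right) 227 = \left(226 + 284\right) 227 = 510 \cdot 227 = 115770$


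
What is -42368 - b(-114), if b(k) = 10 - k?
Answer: -42492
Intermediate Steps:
-42368 - b(-114) = -42368 - (10 - 1*(-114)) = -42368 - (10 + 114) = -42368 - 1*124 = -42368 - 124 = -42492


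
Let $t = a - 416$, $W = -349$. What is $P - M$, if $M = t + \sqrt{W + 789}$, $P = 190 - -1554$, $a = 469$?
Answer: $1691 - 2 \sqrt{110} \approx 1670.0$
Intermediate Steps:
$P = 1744$ ($P = 190 + 1554 = 1744$)
$t = 53$ ($t = 469 - 416 = 53$)
$M = 53 + 2 \sqrt{110}$ ($M = 53 + \sqrt{-349 + 789} = 53 + \sqrt{440} = 53 + 2 \sqrt{110} \approx 73.976$)
$P - M = 1744 - \left(53 + 2 \sqrt{110}\right) = 1691 - 2 \sqrt{110}$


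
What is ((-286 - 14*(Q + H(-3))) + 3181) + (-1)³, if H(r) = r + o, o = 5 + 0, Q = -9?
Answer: 2992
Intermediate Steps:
o = 5
H(r) = 5 + r (H(r) = r + 5 = 5 + r)
((-286 - 14*(Q + H(-3))) + 3181) + (-1)³ = ((-286 - 14*(-9 + (5 - 3))) + 3181) + (-1)³ = ((-286 - 14*(-9 + 2)) + 3181) - 1 = ((-286 - 14*(-7)) + 3181) - 1 = ((-286 - 1*(-98)) + 3181) - 1 = ((-286 + 98) + 3181) - 1 = (-188 + 3181) - 1 = 2993 - 1 = 2992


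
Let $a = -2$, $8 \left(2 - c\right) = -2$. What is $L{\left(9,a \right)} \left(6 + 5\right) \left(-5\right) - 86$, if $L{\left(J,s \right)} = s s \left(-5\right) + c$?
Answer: $\frac{3561}{4} \approx 890.25$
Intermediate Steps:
$c = \frac{9}{4}$ ($c = 2 - - \frac{1}{4} = 2 + \frac{1}{4} = \frac{9}{4} \approx 2.25$)
$L{\left(J,s \right)} = \frac{9}{4} - 5 s^{2}$ ($L{\left(J,s \right)} = s s \left(-5\right) + \frac{9}{4} = s \left(- 5 s\right) + \frac{9}{4} = - 5 s^{2} + \frac{9}{4} = \frac{9}{4} - 5 s^{2}$)
$L{\left(9,a \right)} \left(6 + 5\right) \left(-5\right) - 86 = \left(\frac{9}{4} - 5 \left(-2\right)^{2}\right) \left(6 + 5\right) \left(-5\right) - 86 = \left(\frac{9}{4} - 20\right) 11 \left(-5\right) - 86 = \left(\frac{9}{4} - 20\right) \left(-55\right) - 86 = \left(- \frac{71}{4}\right) \left(-55\right) - 86 = \frac{3905}{4} - 86 = \frac{3561}{4}$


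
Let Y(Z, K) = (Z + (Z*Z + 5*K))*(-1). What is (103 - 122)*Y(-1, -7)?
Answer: -665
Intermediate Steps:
Y(Z, K) = -Z - Z² - 5*K (Y(Z, K) = (Z + (Z² + 5*K))*(-1) = (Z + Z² + 5*K)*(-1) = -Z - Z² - 5*K)
(103 - 122)*Y(-1, -7) = (103 - 122)*(-1*(-1) - 1*(-1)² - 5*(-7)) = -19*(1 - 1*1 + 35) = -19*(1 - 1 + 35) = -19*35 = -665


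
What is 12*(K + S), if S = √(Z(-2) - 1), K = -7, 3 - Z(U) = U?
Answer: -60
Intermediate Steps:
Z(U) = 3 - U
S = 2 (S = √((3 - 1*(-2)) - 1) = √((3 + 2) - 1) = √(5 - 1) = √4 = 2)
12*(K + S) = 12*(-7 + 2) = 12*(-5) = -60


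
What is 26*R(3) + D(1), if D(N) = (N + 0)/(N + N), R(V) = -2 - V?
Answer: -259/2 ≈ -129.50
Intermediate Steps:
D(N) = 1/2 (D(N) = N/((2*N)) = N*(1/(2*N)) = 1/2)
26*R(3) + D(1) = 26*(-2 - 1*3) + 1/2 = 26*(-2 - 3) + 1/2 = 26*(-5) + 1/2 = -130 + 1/2 = -259/2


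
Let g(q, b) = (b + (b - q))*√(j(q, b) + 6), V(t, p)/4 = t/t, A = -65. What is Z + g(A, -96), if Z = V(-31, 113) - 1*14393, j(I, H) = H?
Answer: -14389 - 381*I*√10 ≈ -14389.0 - 1204.8*I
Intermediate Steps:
V(t, p) = 4 (V(t, p) = 4*(t/t) = 4*1 = 4)
Z = -14389 (Z = 4 - 1*14393 = 4 - 14393 = -14389)
g(q, b) = √(6 + b)*(-q + 2*b) (g(q, b) = (b + (b - q))*√(b + 6) = (-q + 2*b)*√(6 + b) = √(6 + b)*(-q + 2*b))
Z + g(A, -96) = -14389 + √(6 - 96)*(-1*(-65) + 2*(-96)) = -14389 + √(-90)*(65 - 192) = -14389 + (3*I*√10)*(-127) = -14389 - 381*I*√10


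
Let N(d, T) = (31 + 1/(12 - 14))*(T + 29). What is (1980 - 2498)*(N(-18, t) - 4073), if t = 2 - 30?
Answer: 2094015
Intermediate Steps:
t = -28
N(d, T) = 1769/2 + 61*T/2 (N(d, T) = (31 + 1/(-2))*(29 + T) = (31 - ½)*(29 + T) = 61*(29 + T)/2 = 1769/2 + 61*T/2)
(1980 - 2498)*(N(-18, t) - 4073) = (1980 - 2498)*((1769/2 + (61/2)*(-28)) - 4073) = -518*((1769/2 - 854) - 4073) = -518*(61/2 - 4073) = -518*(-8085/2) = 2094015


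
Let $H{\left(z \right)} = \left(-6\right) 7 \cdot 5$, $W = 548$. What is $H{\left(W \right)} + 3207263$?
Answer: $3207053$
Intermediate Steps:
$H{\left(z \right)} = -210$ ($H{\left(z \right)} = \left(-42\right) 5 = -210$)
$H{\left(W \right)} + 3207263 = -210 + 3207263 = 3207053$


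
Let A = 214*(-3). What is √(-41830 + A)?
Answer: 2*I*√10618 ≈ 206.09*I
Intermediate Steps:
A = -642
√(-41830 + A) = √(-41830 - 642) = √(-42472) = 2*I*√10618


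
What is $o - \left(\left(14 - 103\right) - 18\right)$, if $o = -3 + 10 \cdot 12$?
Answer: $224$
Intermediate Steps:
$o = 117$ ($o = -3 + 120 = 117$)
$o - \left(\left(14 - 103\right) - 18\right) = 117 - \left(\left(14 - 103\right) - 18\right) = 117 - \left(-89 - 18\right) = 117 - -107 = 117 + 107 = 224$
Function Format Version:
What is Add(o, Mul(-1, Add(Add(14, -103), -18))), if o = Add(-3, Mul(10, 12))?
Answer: 224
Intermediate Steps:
o = 117 (o = Add(-3, 120) = 117)
Add(o, Mul(-1, Add(Add(14, -103), -18))) = Add(117, Mul(-1, Add(Add(14, -103), -18))) = Add(117, Mul(-1, Add(-89, -18))) = Add(117, Mul(-1, -107)) = Add(117, 107) = 224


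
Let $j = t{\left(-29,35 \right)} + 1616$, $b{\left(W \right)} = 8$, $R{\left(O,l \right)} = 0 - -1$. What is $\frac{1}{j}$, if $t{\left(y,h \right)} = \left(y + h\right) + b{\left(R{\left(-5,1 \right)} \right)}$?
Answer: $\frac{1}{1630} \approx 0.0006135$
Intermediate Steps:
$R{\left(O,l \right)} = 1$ ($R{\left(O,l \right)} = 0 + 1 = 1$)
$t{\left(y,h \right)} = 8 + h + y$ ($t{\left(y,h \right)} = \left(y + h\right) + 8 = \left(h + y\right) + 8 = 8 + h + y$)
$j = 1630$ ($j = \left(8 + 35 - 29\right) + 1616 = 14 + 1616 = 1630$)
$\frac{1}{j} = \frac{1}{1630}$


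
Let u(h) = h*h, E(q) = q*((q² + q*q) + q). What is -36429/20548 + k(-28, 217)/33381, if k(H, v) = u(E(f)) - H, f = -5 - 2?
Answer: 7122280307/685912788 ≈ 10.384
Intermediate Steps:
f = -7
E(q) = q*(q + 2*q²) (E(q) = q*((q² + q²) + q) = q*(2*q² + q) = q*(q + 2*q²))
u(h) = h²
k(H, v) = 405769 - H (k(H, v) = ((-7)²*(1 + 2*(-7)))² - H = (49*(1 - 14))² - H = (49*(-13))² - H = (-637)² - H = 405769 - H)
-36429/20548 + k(-28, 217)/33381 = -36429/20548 + (405769 - 1*(-28))/33381 = -36429*1/20548 + (405769 + 28)*(1/33381) = -36429/20548 + 405797*(1/33381) = -36429/20548 + 405797/33381 = 7122280307/685912788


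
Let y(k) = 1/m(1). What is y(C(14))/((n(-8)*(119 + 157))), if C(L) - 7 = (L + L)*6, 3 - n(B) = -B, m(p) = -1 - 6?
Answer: 1/9660 ≈ 0.00010352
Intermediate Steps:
m(p) = -7
n(B) = 3 + B (n(B) = 3 - (-1)*B = 3 + B)
C(L) = 7 + 12*L (C(L) = 7 + (L + L)*6 = 7 + (2*L)*6 = 7 + 12*L)
y(k) = -⅐ (y(k) = 1/(-7) = -⅐)
y(C(14))/((n(-8)*(119 + 157))) = -1/((3 - 8)*(119 + 157))/7 = -1/(7*((-5*276))) = -⅐/(-1380) = -⅐*(-1/1380) = 1/9660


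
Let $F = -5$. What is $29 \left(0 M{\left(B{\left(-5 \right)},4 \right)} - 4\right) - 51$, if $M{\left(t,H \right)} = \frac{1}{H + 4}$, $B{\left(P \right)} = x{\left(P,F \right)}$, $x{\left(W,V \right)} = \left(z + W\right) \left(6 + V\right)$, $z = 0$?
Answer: $-167$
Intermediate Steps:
$x{\left(W,V \right)} = W \left(6 + V\right)$ ($x{\left(W,V \right)} = \left(0 + W\right) \left(6 + V\right) = W \left(6 + V\right)$)
$B{\left(P \right)} = P$ ($B{\left(P \right)} = P \left(6 - 5\right) = P 1 = P$)
$M{\left(t,H \right)} = \frac{1}{4 + H}$
$29 \left(0 M{\left(B{\left(-5 \right)},4 \right)} - 4\right) - 51 = 29 \left(\frac{0}{4 + 4} - 4\right) - 51 = 29 \left(\frac{0}{8} - 4\right) - 51 = 29 \left(0 \cdot \frac{1}{8} - 4\right) - 51 = 29 \left(0 - 4\right) - 51 = 29 \left(-4\right) - 51 = -116 - 51 = -167$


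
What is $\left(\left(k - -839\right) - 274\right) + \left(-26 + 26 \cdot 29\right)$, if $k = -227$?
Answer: $1066$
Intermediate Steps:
$\left(\left(k - -839\right) - 274\right) + \left(-26 + 26 \cdot 29\right) = \left(\left(-227 - -839\right) - 274\right) + \left(-26 + 26 \cdot 29\right) = \left(\left(-227 + 839\right) - 274\right) + \left(-26 + 754\right) = \left(612 - 274\right) + 728 = 338 + 728 = 1066$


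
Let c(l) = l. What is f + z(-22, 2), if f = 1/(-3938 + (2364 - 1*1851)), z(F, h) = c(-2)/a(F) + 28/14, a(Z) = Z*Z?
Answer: 1654033/828850 ≈ 1.9956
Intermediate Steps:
a(Z) = Z²
z(F, h) = 2 - 2/F² (z(F, h) = -2/F² + 28/14 = -2/F² + 28*(1/14) = -2/F² + 2 = 2 - 2/F²)
f = -1/3425 (f = 1/(-3938 + (2364 - 1851)) = 1/(-3938 + 513) = 1/(-3425) = -1/3425 ≈ -0.00029197)
f + z(-22, 2) = -1/3425 + (2 - 2/(-22)²) = -1/3425 + (2 - 2*1/484) = -1/3425 + (2 - 1/242) = -1/3425 + 483/242 = 1654033/828850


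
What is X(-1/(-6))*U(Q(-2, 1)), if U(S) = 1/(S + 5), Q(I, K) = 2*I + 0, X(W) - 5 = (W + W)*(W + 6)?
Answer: 127/18 ≈ 7.0556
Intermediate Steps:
X(W) = 5 + 2*W*(6 + W) (X(W) = 5 + (W + W)*(W + 6) = 5 + (2*W)*(6 + W) = 5 + 2*W*(6 + W))
Q(I, K) = 2*I
U(S) = 1/(5 + S)
X(-1/(-6))*U(Q(-2, 1)) = (5 + 2*(-1/(-6))**2 + 12*(-1/(-6)))/(5 + 2*(-2)) = (5 + 2*(-1*(-1/6))**2 + 12*(-1*(-1/6)))/(5 - 4) = (5 + 2*(1/6)**2 + 12*(1/6))/1 = (5 + 2*(1/36) + 2)*1 = (5 + 1/18 + 2)*1 = (127/18)*1 = 127/18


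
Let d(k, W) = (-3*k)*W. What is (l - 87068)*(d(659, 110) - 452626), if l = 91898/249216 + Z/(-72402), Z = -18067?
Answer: 166151331431864513/2847812 ≈ 5.8343e+10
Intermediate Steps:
d(k, W) = -3*W*k
l = 28172183/45564992 (l = 91898/249216 - 18067/(-72402) = 91898*(1/249216) - 18067*(-1/72402) = 45949/124608 + 18067/72402 = 28172183/45564992 ≈ 0.61829)
(l - 87068)*(d(659, 110) - 452626) = (28172183/45564992 - 87068)*(-3*110*659 - 452626) = -3967224551273*(-217470 - 452626)/45564992 = -3967224551273/45564992*(-670096) = 166151331431864513/2847812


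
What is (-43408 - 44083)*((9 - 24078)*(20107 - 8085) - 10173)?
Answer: 25317068653281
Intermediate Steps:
(-43408 - 44083)*((9 - 24078)*(20107 - 8085) - 10173) = -87491*(-24069*12022 - 10173) = -87491*(-289357518 - 10173) = -87491*(-289367691) = 25317068653281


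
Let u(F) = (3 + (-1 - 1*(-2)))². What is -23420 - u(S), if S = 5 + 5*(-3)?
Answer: -23436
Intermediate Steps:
S = -10 (S = 5 - 15 = -10)
u(F) = 16 (u(F) = (3 + (-1 + 2))² = (3 + 1)² = 4² = 16)
-23420 - u(S) = -23420 - 1*16 = -23420 - 16 = -23436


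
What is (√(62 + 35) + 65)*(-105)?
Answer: -6825 - 105*√97 ≈ -7859.1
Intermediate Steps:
(√(62 + 35) + 65)*(-105) = (√97 + 65)*(-105) = (65 + √97)*(-105) = -6825 - 105*√97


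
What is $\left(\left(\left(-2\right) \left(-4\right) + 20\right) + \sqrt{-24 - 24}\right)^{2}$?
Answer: $736 + 224 i \sqrt{3} \approx 736.0 + 387.98 i$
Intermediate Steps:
$\left(\left(\left(-2\right) \left(-4\right) + 20\right) + \sqrt{-24 - 24}\right)^{2} = \left(\left(8 + 20\right) + \sqrt{-48}\right)^{2} = \left(28 + 4 i \sqrt{3}\right)^{2}$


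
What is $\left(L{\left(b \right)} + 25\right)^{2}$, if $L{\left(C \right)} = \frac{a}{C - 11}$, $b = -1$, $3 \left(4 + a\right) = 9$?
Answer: $\frac{90601}{144} \approx 629.17$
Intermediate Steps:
$a = -1$ ($a = -4 + \frac{1}{3} \cdot 9 = -4 + 3 = -1$)
$L{\left(C \right)} = - \frac{1}{-11 + C}$ ($L{\left(C \right)} = - \frac{1}{C - 11} = - \frac{1}{-11 + C}$)
$\left(L{\left(b \right)} + 25\right)^{2} = \left(- \frac{1}{-11 - 1} + 25\right)^{2} = \left(- \frac{1}{-12} + 25\right)^{2} = \left(\left(-1\right) \left(- \frac{1}{12}\right) + 25\right)^{2} = \left(\frac{1}{12} + 25\right)^{2} = \left(\frac{301}{12}\right)^{2} = \frac{90601}{144}$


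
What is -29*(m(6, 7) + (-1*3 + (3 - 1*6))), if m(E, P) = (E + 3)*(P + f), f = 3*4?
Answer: -4785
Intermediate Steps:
f = 12
m(E, P) = (3 + E)*(12 + P) (m(E, P) = (E + 3)*(P + 12) = (3 + E)*(12 + P))
-29*(m(6, 7) + (-1*3 + (3 - 1*6))) = -29*((36 + 3*7 + 12*6 + 6*7) + (-1*3 + (3 - 1*6))) = -29*((36 + 21 + 72 + 42) + (-3 + (3 - 6))) = -29*(171 + (-3 - 3)) = -29*(171 - 6) = -29*165 = -4785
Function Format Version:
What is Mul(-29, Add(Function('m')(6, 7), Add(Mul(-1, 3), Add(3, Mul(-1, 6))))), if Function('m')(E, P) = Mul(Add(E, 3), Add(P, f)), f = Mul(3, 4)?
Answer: -4785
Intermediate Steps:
f = 12
Function('m')(E, P) = Mul(Add(3, E), Add(12, P)) (Function('m')(E, P) = Mul(Add(E, 3), Add(P, 12)) = Mul(Add(3, E), Add(12, P)))
Mul(-29, Add(Function('m')(6, 7), Add(Mul(-1, 3), Add(3, Mul(-1, 6))))) = Mul(-29, Add(Add(36, Mul(3, 7), Mul(12, 6), Mul(6, 7)), Add(Mul(-1, 3), Add(3, Mul(-1, 6))))) = Mul(-29, Add(Add(36, 21, 72, 42), Add(-3, Add(3, -6)))) = Mul(-29, Add(171, Add(-3, -3))) = Mul(-29, Add(171, -6)) = Mul(-29, 165) = -4785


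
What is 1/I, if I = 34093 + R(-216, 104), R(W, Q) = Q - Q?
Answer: 1/34093 ≈ 2.9332e-5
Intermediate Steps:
R(W, Q) = 0
I = 34093 (I = 34093 + 0 = 34093)
1/I = 1/34093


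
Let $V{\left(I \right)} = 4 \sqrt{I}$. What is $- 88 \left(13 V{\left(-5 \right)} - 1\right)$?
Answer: $88 - 4576 i \sqrt{5} \approx 88.0 - 10232.0 i$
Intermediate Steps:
$- 88 \left(13 V{\left(-5 \right)} - 1\right) = - 88 \left(13 \cdot 4 \sqrt{-5} - 1\right) = - 88 \left(13 \cdot 4 i \sqrt{5} - 1\right) = - 88 \left(52 i \sqrt{5} - 1\right) = - 88 \left(-1 + 52 i \sqrt{5}\right) = 88 - 4576 i \sqrt{5}$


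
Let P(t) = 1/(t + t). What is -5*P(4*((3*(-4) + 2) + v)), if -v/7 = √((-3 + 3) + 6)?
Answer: -25/776 + 35*√6/1552 ≈ 0.023023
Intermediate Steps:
v = -7*√6 (v = -7*√((-3 + 3) + 6) = -7*√(0 + 6) = -7*√6 ≈ -17.146)
P(t) = 1/(2*t)
-5*P(4*((3*(-4) + 2) + v)) = -5/(2*(4*((3*(-4) + 2) - 7*√6))) = -5/(2*(4*((-12 + 2) - 7*√6))) = -5/(2*(4*(-10 - 7*√6))) = -5/(2*(-40 - 28*√6))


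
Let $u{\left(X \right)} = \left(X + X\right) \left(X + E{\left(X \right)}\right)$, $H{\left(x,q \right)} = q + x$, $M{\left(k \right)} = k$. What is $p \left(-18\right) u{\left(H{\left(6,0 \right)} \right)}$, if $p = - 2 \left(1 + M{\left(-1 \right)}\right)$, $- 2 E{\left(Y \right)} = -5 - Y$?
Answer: $0$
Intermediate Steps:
$E{\left(Y \right)} = \frac{5}{2} + \frac{Y}{2}$ ($E{\left(Y \right)} = - \frac{-5 - Y}{2} = \frac{5}{2} + \frac{Y}{2}$)
$p = 0$ ($p = - 2 \left(1 - 1\right) = \left(-2\right) 0 = 0$)
$u{\left(X \right)} = 2 X \left(\frac{5}{2} + \frac{3 X}{2}\right)$ ($u{\left(X \right)} = \left(X + X\right) \left(X + \left(\frac{5}{2} + \frac{X}{2}\right)\right) = 2 X \left(\frac{5}{2} + \frac{3 X}{2}\right)$)
$p \left(-18\right) u{\left(H{\left(6,0 \right)} \right)} = 0 \left(-18\right) \left(0 + 6\right) \left(5 + 3 \left(0 + 6\right)\right) = 0 \cdot 6 \left(5 + 3 \cdot 6\right) = 0 \cdot 6 \left(5 + 18\right) = 0 \cdot 6 \cdot 23 = 0 \cdot 138 = 0$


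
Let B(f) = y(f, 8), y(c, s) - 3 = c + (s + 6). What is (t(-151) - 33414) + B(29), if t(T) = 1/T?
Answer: -5038569/151 ≈ -33368.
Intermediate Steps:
y(c, s) = 9 + c + s (y(c, s) = 3 + (c + (s + 6)) = 3 + (c + (6 + s)) = 3 + (6 + c + s) = 9 + c + s)
B(f) = 17 + f (B(f) = 9 + f + 8 = 17 + f)
(t(-151) - 33414) + B(29) = (1/(-151) - 33414) + (17 + 29) = (-1/151 - 33414) + 46 = -5045515/151 + 46 = -5038569/151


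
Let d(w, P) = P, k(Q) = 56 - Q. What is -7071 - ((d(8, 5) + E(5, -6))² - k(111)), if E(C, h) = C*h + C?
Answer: -7526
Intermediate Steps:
E(C, h) = C + C*h
-7071 - ((d(8, 5) + E(5, -6))² - k(111)) = -7071 - ((5 + 5*(1 - 6))² - (56 - 1*111)) = -7071 - ((5 + 5*(-5))² - (56 - 111)) = -7071 - ((5 - 25)² - 1*(-55)) = -7071 - ((-20)² + 55) = -7071 - (400 + 55) = -7071 - 1*455 = -7071 - 455 = -7526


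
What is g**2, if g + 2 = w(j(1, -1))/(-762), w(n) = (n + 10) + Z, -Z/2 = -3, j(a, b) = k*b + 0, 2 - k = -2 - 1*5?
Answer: 2343961/580644 ≈ 4.0368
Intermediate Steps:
k = 9 (k = 2 - (-2 - 1*5) = 2 - (-2 - 5) = 2 - 1*(-7) = 2 + 7 = 9)
j(a, b) = 9*b (j(a, b) = 9*b + 0 = 9*b)
Z = 6 (Z = -2*(-3) = 6)
w(n) = 16 + n (w(n) = (n + 10) + 6 = (10 + n) + 6 = 16 + n)
g = -1531/762 (g = -2 + (16 + 9*(-1))/(-762) = -2 + (16 - 9)*(-1/762) = -2 + 7*(-1/762) = -2 - 7/762 = -1531/762 ≈ -2.0092)
g**2 = (-1531/762)**2 = 2343961/580644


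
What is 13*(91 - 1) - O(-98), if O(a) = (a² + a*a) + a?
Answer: -17940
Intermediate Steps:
O(a) = a + 2*a² (O(a) = (a² + a²) + a = 2*a² + a = a + 2*a²)
13*(91 - 1) - O(-98) = 13*(91 - 1) - (-98)*(1 + 2*(-98)) = 13*90 - (-98)*(1 - 196) = 1170 - (-98)*(-195) = 1170 - 1*19110 = 1170 - 19110 = -17940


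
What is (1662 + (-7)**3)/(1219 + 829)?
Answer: 1319/2048 ≈ 0.64404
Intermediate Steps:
(1662 + (-7)**3)/(1219 + 829) = (1662 - 343)/2048 = 1319*(1/2048) = 1319/2048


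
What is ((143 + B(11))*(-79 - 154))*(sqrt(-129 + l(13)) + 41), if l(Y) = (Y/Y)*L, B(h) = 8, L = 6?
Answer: -1442503 - 35183*I*sqrt(123) ≈ -1.4425e+6 - 3.902e+5*I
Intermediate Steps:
l(Y) = 6 (l(Y) = (Y/Y)*6 = 1*6 = 6)
((143 + B(11))*(-79 - 154))*(sqrt(-129 + l(13)) + 41) = ((143 + 8)*(-79 - 154))*(sqrt(-129 + 6) + 41) = (151*(-233))*(sqrt(-123) + 41) = -35183*(I*sqrt(123) + 41) = -35183*(41 + I*sqrt(123)) = -1442503 - 35183*I*sqrt(123)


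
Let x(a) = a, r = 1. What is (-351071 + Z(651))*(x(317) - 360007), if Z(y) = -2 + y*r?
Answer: 126043289180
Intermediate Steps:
Z(y) = -2 + y (Z(y) = -2 + y*1 = -2 + y)
(-351071 + Z(651))*(x(317) - 360007) = (-351071 + (-2 + 651))*(317 - 360007) = (-351071 + 649)*(-359690) = -350422*(-359690) = 126043289180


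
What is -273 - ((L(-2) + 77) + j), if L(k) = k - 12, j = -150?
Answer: -186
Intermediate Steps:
L(k) = -12 + k
-273 - ((L(-2) + 77) + j) = -273 - (((-12 - 2) + 77) - 150) = -273 - ((-14 + 77) - 150) = -273 - (63 - 150) = -273 - 1*(-87) = -273 + 87 = -186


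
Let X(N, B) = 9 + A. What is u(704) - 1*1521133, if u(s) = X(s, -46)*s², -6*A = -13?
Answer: 12039737/3 ≈ 4.0132e+6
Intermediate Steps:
A = 13/6 (A = -⅙*(-13) = 13/6 ≈ 2.1667)
X(N, B) = 67/6 (X(N, B) = 9 + 13/6 = 67/6)
u(s) = 67*s²/6
u(704) - 1*1521133 = (67/6)*704² - 1*1521133 = (67/6)*495616 - 1521133 = 16603136/3 - 1521133 = 12039737/3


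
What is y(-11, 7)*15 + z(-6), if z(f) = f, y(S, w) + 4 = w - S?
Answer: 204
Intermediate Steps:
y(S, w) = -4 + w - S (y(S, w) = -4 + (w - S) = -4 + w - S)
y(-11, 7)*15 + z(-6) = (-4 + 7 - 1*(-11))*15 - 6 = (-4 + 7 + 11)*15 - 6 = 14*15 - 6 = 210 - 6 = 204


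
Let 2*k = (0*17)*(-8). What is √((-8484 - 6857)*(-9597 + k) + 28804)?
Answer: √147256381 ≈ 12135.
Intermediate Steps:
k = 0 (k = ((0*17)*(-8))/2 = (0*(-8))/2 = (½)*0 = 0)
√((-8484 - 6857)*(-9597 + k) + 28804) = √((-8484 - 6857)*(-9597 + 0) + 28804) = √(-15341*(-9597) + 28804) = √(147227577 + 28804) = √147256381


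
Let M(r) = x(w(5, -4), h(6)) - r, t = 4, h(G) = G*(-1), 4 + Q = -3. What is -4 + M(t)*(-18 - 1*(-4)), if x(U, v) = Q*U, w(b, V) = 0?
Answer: 52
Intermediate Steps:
Q = -7 (Q = -4 - 3 = -7)
h(G) = -G
x(U, v) = -7*U
M(r) = -r (M(r) = -7*0 - r = 0 - r = -r)
-4 + M(t)*(-18 - 1*(-4)) = -4 + (-1*4)*(-18 - 1*(-4)) = -4 - 4*(-18 + 4) = -4 - 4*(-14) = -4 + 56 = 52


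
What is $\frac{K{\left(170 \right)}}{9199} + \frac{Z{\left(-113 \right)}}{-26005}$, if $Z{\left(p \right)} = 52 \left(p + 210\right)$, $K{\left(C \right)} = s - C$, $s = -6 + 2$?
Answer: $- \frac{50924626}{239219995} \approx -0.21288$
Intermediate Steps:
$s = -4$
$K{\left(C \right)} = -4 - C$
$Z{\left(p \right)} = 10920 + 52 p$ ($Z{\left(p \right)} = 52 \left(210 + p\right) = 10920 + 52 p$)
$\frac{K{\left(170 \right)}}{9199} + \frac{Z{\left(-113 \right)}}{-26005} = \frac{-4 - 170}{9199} + \frac{10920 + 52 \left(-113\right)}{-26005} = \left(-4 - 170\right) \frac{1}{9199} + \left(10920 - 5876\right) \left(- \frac{1}{26005}\right) = \left(-174\right) \frac{1}{9199} + 5044 \left(- \frac{1}{26005}\right) = - \frac{174}{9199} - \frac{5044}{26005} = - \frac{50924626}{239219995}$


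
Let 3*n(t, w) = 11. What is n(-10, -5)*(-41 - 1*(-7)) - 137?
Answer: -785/3 ≈ -261.67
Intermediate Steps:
n(t, w) = 11/3 (n(t, w) = (1/3)*11 = 11/3)
n(-10, -5)*(-41 - 1*(-7)) - 137 = 11*(-41 - 1*(-7))/3 - 137 = 11*(-41 + 7)/3 - 137 = (11/3)*(-34) - 137 = -374/3 - 137 = -785/3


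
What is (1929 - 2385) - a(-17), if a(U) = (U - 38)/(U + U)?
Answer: -15559/34 ≈ -457.62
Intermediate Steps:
a(U) = (-38 + U)/(2*U) (a(U) = (-38 + U)/((2*U)) = (-38 + U)*(1/(2*U)) = (-38 + U)/(2*U))
(1929 - 2385) - a(-17) = (1929 - 2385) - (-38 - 17)/(2*(-17)) = -456 - (-1)*(-55)/(2*17) = -456 - 1*55/34 = -456 - 55/34 = -15559/34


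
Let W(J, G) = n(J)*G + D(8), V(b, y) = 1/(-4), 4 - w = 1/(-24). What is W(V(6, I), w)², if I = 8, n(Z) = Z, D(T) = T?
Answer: 450241/9216 ≈ 48.854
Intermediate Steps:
w = 97/24 (w = 4 - 1/(-24) = 4 - 1*(-1/24) = 4 + 1/24 = 97/24 ≈ 4.0417)
V(b, y) = -¼
W(J, G) = 8 + G*J (W(J, G) = J*G + 8 = G*J + 8 = 8 + G*J)
W(V(6, I), w)² = (8 + (97/24)*(-¼))² = (8 - 97/96)² = (671/96)² = 450241/9216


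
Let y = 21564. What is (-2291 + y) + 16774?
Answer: 36047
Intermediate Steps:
(-2291 + y) + 16774 = (-2291 + 21564) + 16774 = 19273 + 16774 = 36047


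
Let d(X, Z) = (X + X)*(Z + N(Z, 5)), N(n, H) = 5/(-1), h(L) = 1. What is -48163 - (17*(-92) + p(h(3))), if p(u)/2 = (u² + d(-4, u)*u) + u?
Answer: -46667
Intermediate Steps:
N(n, H) = -5 (N(n, H) = 5*(-1) = -5)
d(X, Z) = 2*X*(-5 + Z) (d(X, Z) = (X + X)*(Z - 5) = (2*X)*(-5 + Z) = 2*X*(-5 + Z))
p(u) = 2*u + 2*u² + 2*u*(40 - 8*u) (p(u) = 2*((u² + (2*(-4)*(-5 + u))*u) + u) = 2*((u² + (40 - 8*u)*u) + u) = 2*((u² + u*(40 - 8*u)) + u) = 2*(u + u² + u*(40 - 8*u)) = 2*u + 2*u² + 2*u*(40 - 8*u))
-48163 - (17*(-92) + p(h(3))) = -48163 - (17*(-92) + 2*1*(41 - 7*1)) = -48163 - (-1564 + 2*1*(41 - 7)) = -48163 - (-1564 + 2*1*34) = -48163 - (-1564 + 68) = -48163 - 1*(-1496) = -48163 + 1496 = -46667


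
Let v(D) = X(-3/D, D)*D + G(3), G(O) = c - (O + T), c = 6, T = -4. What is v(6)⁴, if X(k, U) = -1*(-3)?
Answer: 390625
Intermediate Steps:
X(k, U) = 3
G(O) = 10 - O (G(O) = 6 - (O - 4) = 6 - (-4 + O) = 6 + (4 - O) = 10 - O)
v(D) = 7 + 3*D (v(D) = 3*D + (10 - 1*3) = 3*D + (10 - 3) = 3*D + 7 = 7 + 3*D)
v(6)⁴ = (7 + 3*6)⁴ = (7 + 18)⁴ = 25⁴ = 390625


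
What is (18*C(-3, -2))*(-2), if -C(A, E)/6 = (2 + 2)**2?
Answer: 3456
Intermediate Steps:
C(A, E) = -96 (C(A, E) = -6*(2 + 2)**2 = -6*4**2 = -6*16 = -96)
(18*C(-3, -2))*(-2) = (18*(-96))*(-2) = -1728*(-2) = 3456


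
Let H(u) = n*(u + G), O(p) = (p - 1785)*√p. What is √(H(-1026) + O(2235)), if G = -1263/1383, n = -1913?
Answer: √(417494319451 + 95634450*√2235)/461 ≈ 1409.2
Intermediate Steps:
G = -421/461 (G = -1263*1/1383 = -421/461 ≈ -0.91323)
O(p) = √p*(-1785 + p) (O(p) = (-1785 + p)*√p = √p*(-1785 + p))
H(u) = 805373/461 - 1913*u (H(u) = -1913*(u - 421/461) = -1913*(-421/461 + u) = 805373/461 - 1913*u)
√(H(-1026) + O(2235)) = √((805373/461 - 1913*(-1026)) + √2235*(-1785 + 2235)) = √((805373/461 + 1962738) + √2235*450) = √(905627591/461 + 450*√2235)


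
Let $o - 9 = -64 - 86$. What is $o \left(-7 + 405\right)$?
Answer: $-56118$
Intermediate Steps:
$o = -141$ ($o = 9 - 150 = -141$)
$o \left(-7 + 405\right) = - 141 \left(-7 + 405\right) = \left(-141\right) 398 = -56118$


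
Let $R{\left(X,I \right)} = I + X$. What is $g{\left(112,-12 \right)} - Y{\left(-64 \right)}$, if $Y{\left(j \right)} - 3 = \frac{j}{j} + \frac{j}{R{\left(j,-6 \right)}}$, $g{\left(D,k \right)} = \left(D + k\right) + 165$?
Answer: $\frac{9103}{35} \approx 260.09$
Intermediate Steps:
$g{\left(D,k \right)} = 165 + D + k$
$Y{\left(j \right)} = 4 + \frac{j}{-6 + j}$ ($Y{\left(j \right)} = 3 + \left(\frac{j}{j} + \frac{j}{-6 + j}\right) = 3 + \left(1 + \frac{j}{-6 + j}\right) = 4 + \frac{j}{-6 + j}$)
$g{\left(112,-12 \right)} - Y{\left(-64 \right)} = \left(165 + 112 - 12\right) - \frac{-24 + 5 \left(-64\right)}{-6 - 64} = 265 - \frac{-24 - 320}{-70} = 265 - \left(- \frac{1}{70}\right) \left(-344\right) = 265 - \frac{172}{35} = \frac{9103}{35}$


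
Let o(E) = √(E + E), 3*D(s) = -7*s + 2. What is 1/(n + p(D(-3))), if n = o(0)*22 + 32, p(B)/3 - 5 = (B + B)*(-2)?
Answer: -1/45 ≈ -0.022222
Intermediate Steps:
D(s) = ⅔ - 7*s/3 (D(s) = (-7*s + 2)/3 = (2 - 7*s)/3 = ⅔ - 7*s/3)
p(B) = 15 - 12*B (p(B) = 15 + 3*((B + B)*(-2)) = 15 + 3*((2*B)*(-2)) = 15 + 3*(-4*B) = 15 - 12*B)
o(E) = √2*√E (o(E) = √(2*E) = √2*√E)
n = 32 (n = (√2*√0)*22 + 32 = (√2*0)*22 + 32 = 0*22 + 32 = 0 + 32 = 32)
1/(n + p(D(-3))) = 1/(32 + (15 - 12*(⅔ - 7/3*(-3)))) = 1/(32 + (15 - 12*(⅔ + 7))) = 1/(32 + (15 - 12*23/3)) = 1/(32 + (15 - 92)) = 1/(32 - 77) = 1/(-45) = -1/45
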